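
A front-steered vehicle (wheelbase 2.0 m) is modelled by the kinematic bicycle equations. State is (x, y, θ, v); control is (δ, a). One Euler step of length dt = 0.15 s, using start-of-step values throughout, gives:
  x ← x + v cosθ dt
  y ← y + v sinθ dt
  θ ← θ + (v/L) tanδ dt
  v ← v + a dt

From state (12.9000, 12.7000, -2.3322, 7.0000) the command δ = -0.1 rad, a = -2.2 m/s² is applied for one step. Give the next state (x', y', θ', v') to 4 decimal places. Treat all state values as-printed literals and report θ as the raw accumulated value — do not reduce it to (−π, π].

x' = 12.9000 + 7.0000·cos(-2.3322)·0.15 = 12.1756
y' = 12.7000 + 7.0000·sin(-2.3322)·0.15 = 11.9399
θ' = -2.3322 + (7.0000/2.0)·tan(-0.1)·0.15 = -2.3849
v' = 7.0000 − 2.2000·0.15 = 6.6700

(12.1756, 11.9399, -2.3849, 6.6700)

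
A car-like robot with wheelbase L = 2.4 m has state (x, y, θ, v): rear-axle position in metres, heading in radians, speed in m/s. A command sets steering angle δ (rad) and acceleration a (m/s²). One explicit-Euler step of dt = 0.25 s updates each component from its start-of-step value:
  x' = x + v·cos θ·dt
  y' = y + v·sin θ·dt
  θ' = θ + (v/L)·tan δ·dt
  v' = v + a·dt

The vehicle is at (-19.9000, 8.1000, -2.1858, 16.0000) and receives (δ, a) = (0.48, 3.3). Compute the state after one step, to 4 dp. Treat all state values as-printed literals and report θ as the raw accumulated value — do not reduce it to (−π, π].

x' = -19.9000 + 16.0000·cos(-2.1858)·0.25 = -22.2078
y' = 8.1000 + 16.0000·sin(-2.1858)·0.25 = 4.8329
θ' = -2.1858 + (16.0000/2.4)·tan(0.48)·0.25 = -1.3181
v' = 16.0000 + 3.3000·0.25 = 16.8250

(-22.2078, 4.8329, -1.3181, 16.8250)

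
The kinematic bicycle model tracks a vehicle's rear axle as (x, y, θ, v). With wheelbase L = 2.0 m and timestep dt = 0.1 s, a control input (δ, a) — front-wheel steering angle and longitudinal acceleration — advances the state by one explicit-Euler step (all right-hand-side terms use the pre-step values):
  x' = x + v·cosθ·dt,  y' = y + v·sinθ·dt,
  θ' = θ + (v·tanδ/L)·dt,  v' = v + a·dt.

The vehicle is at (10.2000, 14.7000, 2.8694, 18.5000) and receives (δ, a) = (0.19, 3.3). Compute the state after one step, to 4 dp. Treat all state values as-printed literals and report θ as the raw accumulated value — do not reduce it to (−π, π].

x' = 10.2000 + 18.5000·cos(2.8694)·0.1 = 8.4181
y' = 14.7000 + 18.5000·sin(2.8694)·0.1 = 15.1974
θ' = 2.8694 + (18.5000/2.0)·tan(0.19)·0.1 = 3.0473
v' = 18.5000 + 3.3000·0.1 = 18.8300

(8.4181, 15.1974, 3.0473, 18.8300)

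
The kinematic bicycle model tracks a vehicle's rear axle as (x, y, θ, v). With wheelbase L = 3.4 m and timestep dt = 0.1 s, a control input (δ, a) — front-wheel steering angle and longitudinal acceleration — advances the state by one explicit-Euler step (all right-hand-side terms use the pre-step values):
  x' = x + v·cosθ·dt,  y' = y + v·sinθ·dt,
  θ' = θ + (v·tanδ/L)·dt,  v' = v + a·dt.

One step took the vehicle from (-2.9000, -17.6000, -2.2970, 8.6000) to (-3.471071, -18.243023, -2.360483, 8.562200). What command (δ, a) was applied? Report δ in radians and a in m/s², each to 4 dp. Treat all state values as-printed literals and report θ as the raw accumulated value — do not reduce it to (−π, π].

a = (v'−v)/dt = (-0.037800)/0.1 = -0.3780
Δθ = θ'−θ = -0.063483;  (v·dt/L) = 8.6000·0.1/3.4 = 0.252941
tan δ = Δθ·L/(v·dt) = -0.250979  →  δ = -0.2459

δ = -0.2459, a = -0.3780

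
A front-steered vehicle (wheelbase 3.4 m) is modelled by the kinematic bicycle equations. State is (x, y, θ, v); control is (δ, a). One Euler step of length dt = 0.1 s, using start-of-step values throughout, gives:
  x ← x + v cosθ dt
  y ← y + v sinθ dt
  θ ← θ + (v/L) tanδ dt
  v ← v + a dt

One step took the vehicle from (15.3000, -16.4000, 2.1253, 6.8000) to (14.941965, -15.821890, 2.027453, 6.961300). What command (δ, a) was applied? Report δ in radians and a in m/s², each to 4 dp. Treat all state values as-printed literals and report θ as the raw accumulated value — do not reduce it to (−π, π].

δ = -0.4550, a = 1.6130

a = (v'−v)/dt = (0.161300)/0.1 = 1.6130
Δθ = θ'−θ = -0.097847;  (v·dt/L) = 6.8000·0.1/3.4 = 0.200000
tan δ = Δθ·L/(v·dt) = -0.489235  →  δ = -0.4550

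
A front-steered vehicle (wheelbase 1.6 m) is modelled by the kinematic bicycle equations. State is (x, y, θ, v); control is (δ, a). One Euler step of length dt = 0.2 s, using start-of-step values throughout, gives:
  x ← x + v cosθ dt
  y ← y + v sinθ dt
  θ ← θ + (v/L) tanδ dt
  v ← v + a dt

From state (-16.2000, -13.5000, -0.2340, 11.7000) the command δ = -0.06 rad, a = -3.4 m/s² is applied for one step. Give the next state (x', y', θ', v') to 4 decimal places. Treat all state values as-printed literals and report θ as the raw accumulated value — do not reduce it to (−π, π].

(-13.9238, -14.0426, -0.3219, 11.0200)

x' = -16.2000 + 11.7000·cos(-0.2340)·0.2 = -13.9238
y' = -13.5000 + 11.7000·sin(-0.2340)·0.2 = -14.0426
θ' = -0.2340 + (11.7000/1.6)·tan(-0.06)·0.2 = -0.3219
v' = 11.7000 − 3.4000·0.2 = 11.0200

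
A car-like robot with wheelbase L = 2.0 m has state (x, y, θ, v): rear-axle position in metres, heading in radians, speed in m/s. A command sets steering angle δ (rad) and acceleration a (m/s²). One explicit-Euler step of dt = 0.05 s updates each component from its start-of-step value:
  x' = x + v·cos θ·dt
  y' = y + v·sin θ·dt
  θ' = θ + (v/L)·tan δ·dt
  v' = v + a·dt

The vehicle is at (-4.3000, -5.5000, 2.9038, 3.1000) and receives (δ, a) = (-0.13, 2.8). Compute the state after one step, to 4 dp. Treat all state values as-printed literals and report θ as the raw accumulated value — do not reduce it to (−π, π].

x' = -4.3000 + 3.1000·cos(2.9038)·0.05 = -4.4506
y' = -5.5000 + 3.1000·sin(2.9038)·0.05 = -5.4635
θ' = 2.9038 + (3.1000/2.0)·tan(-0.13)·0.05 = 2.8937
v' = 3.1000 + 2.8000·0.05 = 3.2400

(-4.4506, -5.4635, 2.8937, 3.2400)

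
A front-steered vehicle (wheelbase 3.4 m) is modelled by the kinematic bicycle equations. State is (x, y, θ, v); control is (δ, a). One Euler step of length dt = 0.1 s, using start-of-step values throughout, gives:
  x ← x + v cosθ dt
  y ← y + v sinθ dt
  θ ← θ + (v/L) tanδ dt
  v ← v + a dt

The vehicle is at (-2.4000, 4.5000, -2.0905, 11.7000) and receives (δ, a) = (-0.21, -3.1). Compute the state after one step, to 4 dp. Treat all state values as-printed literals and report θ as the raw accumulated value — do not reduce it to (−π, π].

x' = -2.4000 + 11.7000·cos(-2.0905)·0.1 = -2.9810
y' = 4.5000 + 11.7000·sin(-2.0905)·0.1 = 3.4845
θ' = -2.0905 + (11.7000/3.4)·tan(-0.21)·0.1 = -2.1638
v' = 11.7000 − 3.1000·0.1 = 11.3900

(-2.9810, 3.4845, -2.1638, 11.3900)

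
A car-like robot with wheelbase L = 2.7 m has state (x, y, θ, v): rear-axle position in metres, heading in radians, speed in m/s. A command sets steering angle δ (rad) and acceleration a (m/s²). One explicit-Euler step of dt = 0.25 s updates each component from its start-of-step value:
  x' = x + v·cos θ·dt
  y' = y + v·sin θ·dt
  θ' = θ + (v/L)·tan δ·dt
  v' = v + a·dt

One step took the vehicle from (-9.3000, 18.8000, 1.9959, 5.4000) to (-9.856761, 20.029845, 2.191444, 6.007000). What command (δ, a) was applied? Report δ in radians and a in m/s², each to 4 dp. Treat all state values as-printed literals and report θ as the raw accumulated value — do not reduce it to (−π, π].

δ = 0.3728, a = 2.4280

a = (v'−v)/dt = (0.607000)/0.25 = 2.4280
Δθ = θ'−θ = 0.195544;  (v·dt/L) = 5.4000·0.25/2.7 = 0.500000
tan δ = Δθ·L/(v·dt) = 0.391088  →  δ = 0.3728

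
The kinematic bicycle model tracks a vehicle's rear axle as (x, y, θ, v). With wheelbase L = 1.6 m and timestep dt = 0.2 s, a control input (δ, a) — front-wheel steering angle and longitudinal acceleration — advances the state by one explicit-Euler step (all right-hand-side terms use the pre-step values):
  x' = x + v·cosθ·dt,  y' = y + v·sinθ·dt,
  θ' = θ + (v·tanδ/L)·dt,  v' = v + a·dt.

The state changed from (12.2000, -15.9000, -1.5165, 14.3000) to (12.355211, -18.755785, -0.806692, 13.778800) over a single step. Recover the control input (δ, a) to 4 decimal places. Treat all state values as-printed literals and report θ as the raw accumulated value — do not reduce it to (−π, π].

δ = 0.3780, a = -2.6060

a = (v'−v)/dt = (-0.521200)/0.2 = -2.6060
Δθ = θ'−θ = 0.709808;  (v·dt/L) = 14.3000·0.2/1.6 = 1.787500
tan δ = Δθ·L/(v·dt) = 0.397095  →  δ = 0.3780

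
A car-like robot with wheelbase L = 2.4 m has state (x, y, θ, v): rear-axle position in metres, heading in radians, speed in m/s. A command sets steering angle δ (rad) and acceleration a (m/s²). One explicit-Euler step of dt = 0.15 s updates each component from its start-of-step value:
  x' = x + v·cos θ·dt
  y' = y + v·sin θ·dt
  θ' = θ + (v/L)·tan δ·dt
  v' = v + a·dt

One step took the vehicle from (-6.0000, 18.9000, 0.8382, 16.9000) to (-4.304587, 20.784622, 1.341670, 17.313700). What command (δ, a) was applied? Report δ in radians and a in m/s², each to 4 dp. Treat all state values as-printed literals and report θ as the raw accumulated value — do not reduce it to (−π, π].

δ = 0.4448, a = 2.7580

a = (v'−v)/dt = (0.413700)/0.15 = 2.7580
Δθ = θ'−θ = 0.503470;  (v·dt/L) = 16.9000·0.15/2.4 = 1.056250
tan δ = Δθ·L/(v·dt) = 0.476658  →  δ = 0.4448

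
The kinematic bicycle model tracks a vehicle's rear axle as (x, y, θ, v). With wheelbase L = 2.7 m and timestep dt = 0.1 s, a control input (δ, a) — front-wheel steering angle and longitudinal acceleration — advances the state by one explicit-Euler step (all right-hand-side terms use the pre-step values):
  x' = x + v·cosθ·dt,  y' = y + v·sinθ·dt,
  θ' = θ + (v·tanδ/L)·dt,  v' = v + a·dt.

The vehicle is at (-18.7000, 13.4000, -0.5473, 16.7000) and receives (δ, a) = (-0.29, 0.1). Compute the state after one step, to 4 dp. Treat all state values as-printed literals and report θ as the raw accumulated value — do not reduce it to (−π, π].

x' = -18.7000 + 16.7000·cos(-0.5473)·0.1 = -17.2739
y' = 13.4000 + 16.7000·sin(-0.5473)·0.1 = 12.5310
θ' = -0.5473 + (16.7000/2.7)·tan(-0.29)·0.1 = -0.7319
v' = 16.7000 + 0.1000·0.1 = 16.7100

(-17.2739, 12.5310, -0.7319, 16.7100)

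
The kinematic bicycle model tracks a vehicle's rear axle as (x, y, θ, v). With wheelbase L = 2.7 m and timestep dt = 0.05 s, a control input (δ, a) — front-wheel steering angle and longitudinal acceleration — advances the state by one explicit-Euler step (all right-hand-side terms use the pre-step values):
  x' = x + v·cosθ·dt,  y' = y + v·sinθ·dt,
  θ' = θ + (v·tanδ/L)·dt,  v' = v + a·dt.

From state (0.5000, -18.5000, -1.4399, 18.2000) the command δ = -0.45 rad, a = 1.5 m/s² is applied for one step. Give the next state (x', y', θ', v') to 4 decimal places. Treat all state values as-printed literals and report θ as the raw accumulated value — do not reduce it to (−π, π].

(0.6188, -19.4022, -1.6027, 18.2750)

x' = 0.5000 + 18.2000·cos(-1.4399)·0.05 = 0.6188
y' = -18.5000 + 18.2000·sin(-1.4399)·0.05 = -19.4022
θ' = -1.4399 + (18.2000/2.7)·tan(-0.45)·0.05 = -1.6027
v' = 18.2000 + 1.5000·0.05 = 18.2750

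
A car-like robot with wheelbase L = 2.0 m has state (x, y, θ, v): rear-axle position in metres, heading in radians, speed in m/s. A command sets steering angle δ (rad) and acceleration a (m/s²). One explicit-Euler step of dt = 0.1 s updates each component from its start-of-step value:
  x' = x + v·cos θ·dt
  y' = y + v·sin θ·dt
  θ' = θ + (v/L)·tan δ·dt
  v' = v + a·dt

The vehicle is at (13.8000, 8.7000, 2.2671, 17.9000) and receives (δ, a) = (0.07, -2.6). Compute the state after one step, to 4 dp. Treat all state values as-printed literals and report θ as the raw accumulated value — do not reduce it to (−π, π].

x' = 13.8000 + 17.9000·cos(2.2671)·0.1 = 12.6519
y' = 8.7000 + 17.9000·sin(2.2671)·0.1 = 10.0733
θ' = 2.2671 + (17.9000/2.0)·tan(0.07)·0.1 = 2.3299
v' = 17.9000 − 2.6000·0.1 = 17.6400

(12.6519, 10.0733, 2.3299, 17.6400)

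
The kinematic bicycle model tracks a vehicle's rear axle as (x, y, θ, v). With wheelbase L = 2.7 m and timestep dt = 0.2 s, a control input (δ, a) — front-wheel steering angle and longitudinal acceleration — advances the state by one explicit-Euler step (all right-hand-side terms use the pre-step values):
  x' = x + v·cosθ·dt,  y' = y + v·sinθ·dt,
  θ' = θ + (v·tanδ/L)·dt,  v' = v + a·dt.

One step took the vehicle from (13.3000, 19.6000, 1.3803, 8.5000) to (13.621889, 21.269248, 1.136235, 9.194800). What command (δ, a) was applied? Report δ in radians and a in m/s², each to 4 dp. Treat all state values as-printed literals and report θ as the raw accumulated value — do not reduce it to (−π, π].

δ = -0.3698, a = 3.4740

a = (v'−v)/dt = (0.694800)/0.2 = 3.4740
Δθ = θ'−θ = -0.244065;  (v·dt/L) = 8.5000·0.2/2.7 = 0.629630
tan δ = Δθ·L/(v·dt) = -0.387633  →  δ = -0.3698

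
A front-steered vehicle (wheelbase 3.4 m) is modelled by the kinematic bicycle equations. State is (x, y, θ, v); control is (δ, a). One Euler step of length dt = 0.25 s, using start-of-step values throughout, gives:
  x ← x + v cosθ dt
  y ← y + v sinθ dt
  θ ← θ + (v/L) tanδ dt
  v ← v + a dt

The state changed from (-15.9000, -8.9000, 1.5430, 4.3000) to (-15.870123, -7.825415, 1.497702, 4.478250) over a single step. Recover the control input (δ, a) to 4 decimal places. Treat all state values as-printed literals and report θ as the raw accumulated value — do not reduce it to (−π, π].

δ = -0.1423, a = 0.7130

a = (v'−v)/dt = (0.178250)/0.25 = 0.7130
Δθ = θ'−θ = -0.045298;  (v·dt/L) = 4.3000·0.25/3.4 = 0.316176
tan δ = Δθ·L/(v·dt) = -0.143268  →  δ = -0.1423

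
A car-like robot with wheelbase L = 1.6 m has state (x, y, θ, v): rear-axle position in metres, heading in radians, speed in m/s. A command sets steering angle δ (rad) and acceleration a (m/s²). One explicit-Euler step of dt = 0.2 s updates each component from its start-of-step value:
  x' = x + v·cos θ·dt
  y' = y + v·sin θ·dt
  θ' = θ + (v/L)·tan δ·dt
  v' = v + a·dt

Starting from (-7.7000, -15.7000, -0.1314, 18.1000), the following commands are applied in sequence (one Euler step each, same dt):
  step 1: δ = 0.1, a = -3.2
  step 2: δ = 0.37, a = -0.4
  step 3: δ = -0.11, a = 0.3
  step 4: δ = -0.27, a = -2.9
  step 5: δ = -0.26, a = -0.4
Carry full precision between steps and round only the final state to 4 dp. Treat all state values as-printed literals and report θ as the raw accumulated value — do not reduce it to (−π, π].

after step 1 (δ=0.1, a=-3.2): (-4.111206, -16.174300, 0.095607, 17.460000)
after step 2 (δ=0.37, a=-0.4): (-0.635154, -15.840948, 0.942119, 17.380000)
after step 3 (δ=-0.11, a=0.3): (1.408998, -13.029540, 0.702175, 17.440000)
after step 4 (δ=-0.27, a=-2.9): (4.071874, -10.776711, 0.098842, 16.860000)
after step 5 (δ=-0.26, a=-0.4): (7.427415, -10.443958, -0.461798, 16.780000)

(7.4274, -10.4440, -0.4618, 16.7800)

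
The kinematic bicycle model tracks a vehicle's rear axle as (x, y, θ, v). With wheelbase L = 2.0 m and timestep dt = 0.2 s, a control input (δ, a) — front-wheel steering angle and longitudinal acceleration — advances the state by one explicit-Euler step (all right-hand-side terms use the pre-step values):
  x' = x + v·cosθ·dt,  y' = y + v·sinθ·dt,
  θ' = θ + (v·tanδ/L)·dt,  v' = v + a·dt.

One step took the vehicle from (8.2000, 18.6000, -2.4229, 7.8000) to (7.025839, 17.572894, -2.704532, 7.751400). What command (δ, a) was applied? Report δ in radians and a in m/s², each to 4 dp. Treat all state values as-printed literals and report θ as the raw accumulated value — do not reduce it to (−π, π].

δ = -0.3465, a = -0.2430

a = (v'−v)/dt = (-0.048600)/0.2 = -0.2430
Δθ = θ'−θ = -0.281632;  (v·dt/L) = 7.8000·0.2/2.0 = 0.780000
tan δ = Δθ·L/(v·dt) = -0.361067  →  δ = -0.3465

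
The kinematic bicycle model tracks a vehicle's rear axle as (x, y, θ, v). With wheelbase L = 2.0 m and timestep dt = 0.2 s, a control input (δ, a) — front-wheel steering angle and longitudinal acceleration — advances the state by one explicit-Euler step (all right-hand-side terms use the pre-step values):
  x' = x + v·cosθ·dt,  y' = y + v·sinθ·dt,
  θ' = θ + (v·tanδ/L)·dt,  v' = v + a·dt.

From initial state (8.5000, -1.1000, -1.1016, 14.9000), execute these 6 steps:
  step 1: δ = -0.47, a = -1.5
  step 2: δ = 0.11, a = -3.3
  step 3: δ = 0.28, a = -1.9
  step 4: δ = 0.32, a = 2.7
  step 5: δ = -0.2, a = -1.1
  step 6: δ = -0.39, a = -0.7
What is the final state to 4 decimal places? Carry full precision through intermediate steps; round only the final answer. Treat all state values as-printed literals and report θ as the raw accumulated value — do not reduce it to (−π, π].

(12.4472, -16.5612, -1.7034, 13.7400)

after step 1 (δ=-0.47, a=-1.5): (9.847465, -3.757957, -1.858469, 14.600000)
after step 2 (δ=0.11, a=-3.3): (9.018999, -6.557965, -1.697218, 13.940000)
after step 3 (δ=0.28, a=-1.9): (8.667472, -9.323715, -1.296368, 13.560000)
after step 4 (δ=0.32, a=2.7): (9.402417, -11.934232, -0.847004, 14.100000)
after step 5 (δ=-0.2, a=-1.1): (11.269909, -14.047257, -1.132825, 13.880000)
after step 6 (δ=-0.39, a=-0.7): (12.447220, -16.561240, -1.703369, 13.740000)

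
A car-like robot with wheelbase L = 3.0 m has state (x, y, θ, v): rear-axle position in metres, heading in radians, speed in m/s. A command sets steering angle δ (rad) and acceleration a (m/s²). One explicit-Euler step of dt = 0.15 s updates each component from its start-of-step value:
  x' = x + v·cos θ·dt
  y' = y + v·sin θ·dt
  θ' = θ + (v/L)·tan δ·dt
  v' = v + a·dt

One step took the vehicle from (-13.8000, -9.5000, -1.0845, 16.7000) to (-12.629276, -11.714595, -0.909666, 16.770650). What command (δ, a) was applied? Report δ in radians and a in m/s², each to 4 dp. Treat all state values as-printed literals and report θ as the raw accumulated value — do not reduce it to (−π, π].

a = (v'−v)/dt = (0.070650)/0.15 = 0.4710
Δθ = θ'−θ = 0.174834;  (v·dt/L) = 16.7000·0.15/3.0 = 0.835000
tan δ = Δθ·L/(v·dt) = 0.209382  →  δ = 0.2064

δ = 0.2064, a = 0.4710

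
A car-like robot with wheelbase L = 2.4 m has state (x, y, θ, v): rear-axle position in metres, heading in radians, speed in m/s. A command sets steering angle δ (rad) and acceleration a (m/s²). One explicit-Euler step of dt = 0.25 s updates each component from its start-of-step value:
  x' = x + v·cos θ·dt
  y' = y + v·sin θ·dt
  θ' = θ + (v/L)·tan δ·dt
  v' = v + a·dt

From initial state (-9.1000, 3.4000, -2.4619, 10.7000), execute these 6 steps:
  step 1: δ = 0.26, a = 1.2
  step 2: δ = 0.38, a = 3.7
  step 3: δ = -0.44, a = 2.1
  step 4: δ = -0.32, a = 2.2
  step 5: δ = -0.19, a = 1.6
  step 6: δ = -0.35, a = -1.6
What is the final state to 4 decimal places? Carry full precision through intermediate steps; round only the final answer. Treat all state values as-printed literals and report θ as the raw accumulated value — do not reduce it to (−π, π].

after step 1 (δ=0.26, a=1.2): (-11.180524, 1.718618, -2.165397, 11.000000)
after step 2 (δ=0.38, a=3.7): (-12.721013, -0.559406, -1.707736, 11.925000)
after step 3 (δ=-0.44, a=2.1): (-13.127991, -3.512747, -2.292534, 12.450000)
after step 4 (δ=-0.32, a=2.2): (-15.184389, -5.849172, -2.722305, 13.000000)
after step 5 (δ=-0.19, a=1.6): (-18.152871, -7.172280, -2.982738, 13.400000)
after step 6 (δ=-0.35, a=-1.6): (-21.460691, -7.702208, -3.492257, 13.000000)

(-21.4607, -7.7022, -3.4923, 13.0000)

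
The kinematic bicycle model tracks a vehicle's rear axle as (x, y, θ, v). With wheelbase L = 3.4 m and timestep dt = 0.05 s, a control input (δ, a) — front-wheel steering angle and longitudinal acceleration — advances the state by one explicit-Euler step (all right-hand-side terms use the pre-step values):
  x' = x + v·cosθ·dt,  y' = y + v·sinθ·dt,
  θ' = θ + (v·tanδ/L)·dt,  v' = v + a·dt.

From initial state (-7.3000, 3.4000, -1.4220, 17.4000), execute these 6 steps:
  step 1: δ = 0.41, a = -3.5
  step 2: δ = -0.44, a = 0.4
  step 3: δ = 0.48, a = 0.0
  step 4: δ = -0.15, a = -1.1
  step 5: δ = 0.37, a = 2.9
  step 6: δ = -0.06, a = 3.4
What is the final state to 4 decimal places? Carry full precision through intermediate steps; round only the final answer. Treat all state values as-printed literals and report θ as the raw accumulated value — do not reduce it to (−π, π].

(-6.1137, -1.6320, -1.2536, 17.5050)

after step 1 (δ=0.41, a=-3.5): (-7.171024, 2.539613, -1.310786, 17.225000)
after step 2 (δ=-0.44, a=0.4): (-6.949605, 1.707312, -1.430038, 17.245000)
after step 3 (δ=0.48, a=0.0): (-6.828637, 0.853590, -1.298010, 17.245000)
after step 4 (δ=-0.15, a=-1.1): (-6.596333, 0.023223, -1.336338, 17.190000)
after step 5 (δ=0.37, a=2.9): (-6.396657, -0.812762, -1.238289, 17.335000)
after step 6 (δ=-0.06, a=3.4): (-6.113738, -1.632037, -1.253603, 17.505000)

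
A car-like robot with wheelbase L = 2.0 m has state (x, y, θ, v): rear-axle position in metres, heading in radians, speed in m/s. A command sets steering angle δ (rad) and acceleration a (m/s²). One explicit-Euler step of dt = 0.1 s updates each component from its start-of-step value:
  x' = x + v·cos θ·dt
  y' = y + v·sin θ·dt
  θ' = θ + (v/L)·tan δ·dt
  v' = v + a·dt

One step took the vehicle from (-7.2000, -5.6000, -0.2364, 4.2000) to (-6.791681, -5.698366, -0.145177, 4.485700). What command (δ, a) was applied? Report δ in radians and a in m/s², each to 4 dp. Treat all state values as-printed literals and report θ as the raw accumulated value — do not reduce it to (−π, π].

δ = 0.4098, a = 2.8570

a = (v'−v)/dt = (0.285700)/0.1 = 2.8570
Δθ = θ'−θ = 0.091223;  (v·dt/L) = 4.2000·0.1/2.0 = 0.210000
tan δ = Δθ·L/(v·dt) = 0.434395  →  δ = 0.4098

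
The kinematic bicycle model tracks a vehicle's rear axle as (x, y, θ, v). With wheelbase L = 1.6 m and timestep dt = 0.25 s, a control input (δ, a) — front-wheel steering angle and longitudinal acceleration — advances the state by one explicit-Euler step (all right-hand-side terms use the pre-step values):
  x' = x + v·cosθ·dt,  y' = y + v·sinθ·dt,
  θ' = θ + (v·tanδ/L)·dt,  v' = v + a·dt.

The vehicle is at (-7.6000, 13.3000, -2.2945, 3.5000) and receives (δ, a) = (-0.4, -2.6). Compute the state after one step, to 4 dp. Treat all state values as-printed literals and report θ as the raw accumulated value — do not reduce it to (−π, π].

(-8.1794, 12.6443, -2.5257, 2.8500)

x' = -7.6000 + 3.5000·cos(-2.2945)·0.25 = -8.1794
y' = 13.3000 + 3.5000·sin(-2.2945)·0.25 = 12.6443
θ' = -2.2945 + (3.5000/1.6)·tan(-0.4)·0.25 = -2.5257
v' = 3.5000 − 2.6000·0.25 = 2.8500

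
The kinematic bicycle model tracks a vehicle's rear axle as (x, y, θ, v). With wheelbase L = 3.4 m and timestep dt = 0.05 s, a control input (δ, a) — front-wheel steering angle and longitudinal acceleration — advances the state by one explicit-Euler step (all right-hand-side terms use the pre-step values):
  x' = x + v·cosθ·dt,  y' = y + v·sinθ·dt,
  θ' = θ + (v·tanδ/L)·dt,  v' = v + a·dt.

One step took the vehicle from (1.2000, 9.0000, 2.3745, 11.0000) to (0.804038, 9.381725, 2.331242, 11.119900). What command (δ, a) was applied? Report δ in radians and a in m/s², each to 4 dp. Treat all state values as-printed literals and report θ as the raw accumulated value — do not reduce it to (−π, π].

δ = -0.2613, a = 2.3980

a = (v'−v)/dt = (0.119900)/0.05 = 2.3980
Δθ = θ'−θ = -0.043258;  (v·dt/L) = 11.0000·0.05/3.4 = 0.161765
tan δ = Δθ·L/(v·dt) = -0.267413  →  δ = -0.2613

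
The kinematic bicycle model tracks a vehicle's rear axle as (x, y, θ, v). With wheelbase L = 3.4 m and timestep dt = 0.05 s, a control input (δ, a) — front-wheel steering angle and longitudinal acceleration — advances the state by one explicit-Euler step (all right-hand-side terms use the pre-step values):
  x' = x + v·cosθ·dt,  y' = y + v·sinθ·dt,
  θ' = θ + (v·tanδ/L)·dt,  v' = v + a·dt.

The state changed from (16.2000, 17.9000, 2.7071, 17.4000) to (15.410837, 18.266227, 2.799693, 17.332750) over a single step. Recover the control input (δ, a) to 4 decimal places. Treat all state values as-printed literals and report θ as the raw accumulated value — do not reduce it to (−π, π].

δ = 0.3472, a = -1.3450

a = (v'−v)/dt = (-0.067250)/0.05 = -1.3450
Δθ = θ'−θ = 0.092593;  (v·dt/L) = 17.4000·0.05/3.4 = 0.255882
tan δ = Δθ·L/(v·dt) = 0.361858  →  δ = 0.3472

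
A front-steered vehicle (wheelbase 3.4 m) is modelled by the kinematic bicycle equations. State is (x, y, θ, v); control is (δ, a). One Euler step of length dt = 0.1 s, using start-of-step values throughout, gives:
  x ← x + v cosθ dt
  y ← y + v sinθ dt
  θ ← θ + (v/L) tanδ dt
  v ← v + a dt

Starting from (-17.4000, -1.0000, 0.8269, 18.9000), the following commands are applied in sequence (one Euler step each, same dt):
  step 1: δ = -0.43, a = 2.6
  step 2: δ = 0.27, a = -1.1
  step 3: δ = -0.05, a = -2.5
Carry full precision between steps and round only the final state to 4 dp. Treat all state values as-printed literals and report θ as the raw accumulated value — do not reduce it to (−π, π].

(-13.0869, 2.6953, 0.6999, 18.8000)

after step 1 (δ=-0.43, a=2.6): (-16.120167, 0.390729, 0.571961, 19.160000)
after step 2 (δ=0.27, a=-1.1): (-14.509115, 1.427825, 0.727922, 19.050000)
after step 3 (δ=-0.05, a=-2.5): (-13.086921, 2.695259, 0.699884, 18.800000)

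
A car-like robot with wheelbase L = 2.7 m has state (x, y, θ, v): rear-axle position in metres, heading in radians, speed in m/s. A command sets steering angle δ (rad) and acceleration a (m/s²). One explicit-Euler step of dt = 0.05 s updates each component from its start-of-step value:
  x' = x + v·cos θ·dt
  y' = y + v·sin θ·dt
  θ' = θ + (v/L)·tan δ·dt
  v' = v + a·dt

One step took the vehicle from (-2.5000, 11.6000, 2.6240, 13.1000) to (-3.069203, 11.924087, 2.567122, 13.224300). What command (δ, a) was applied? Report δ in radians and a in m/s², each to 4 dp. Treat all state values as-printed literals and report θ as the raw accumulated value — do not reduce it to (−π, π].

δ = -0.2303, a = 2.4860

a = (v'−v)/dt = (0.124300)/0.05 = 2.4860
Δθ = θ'−θ = -0.056878;  (v·dt/L) = 13.1000·0.05/2.7 = 0.242593
tan δ = Δθ·L/(v·dt) = -0.234459  →  δ = -0.2303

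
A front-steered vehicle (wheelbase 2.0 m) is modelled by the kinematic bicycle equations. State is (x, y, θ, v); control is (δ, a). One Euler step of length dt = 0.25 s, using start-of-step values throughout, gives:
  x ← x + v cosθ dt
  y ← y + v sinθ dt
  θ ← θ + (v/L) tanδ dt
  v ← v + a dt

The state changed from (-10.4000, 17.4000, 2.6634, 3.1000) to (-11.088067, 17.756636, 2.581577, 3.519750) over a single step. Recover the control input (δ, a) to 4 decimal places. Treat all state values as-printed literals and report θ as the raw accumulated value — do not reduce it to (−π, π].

δ = -0.2081, a = 1.6790

a = (v'−v)/dt = (0.419750)/0.25 = 1.6790
Δθ = θ'−θ = -0.081823;  (v·dt/L) = 3.1000·0.25/2.0 = 0.387500
tan δ = Δθ·L/(v·dt) = -0.211156  →  δ = -0.2081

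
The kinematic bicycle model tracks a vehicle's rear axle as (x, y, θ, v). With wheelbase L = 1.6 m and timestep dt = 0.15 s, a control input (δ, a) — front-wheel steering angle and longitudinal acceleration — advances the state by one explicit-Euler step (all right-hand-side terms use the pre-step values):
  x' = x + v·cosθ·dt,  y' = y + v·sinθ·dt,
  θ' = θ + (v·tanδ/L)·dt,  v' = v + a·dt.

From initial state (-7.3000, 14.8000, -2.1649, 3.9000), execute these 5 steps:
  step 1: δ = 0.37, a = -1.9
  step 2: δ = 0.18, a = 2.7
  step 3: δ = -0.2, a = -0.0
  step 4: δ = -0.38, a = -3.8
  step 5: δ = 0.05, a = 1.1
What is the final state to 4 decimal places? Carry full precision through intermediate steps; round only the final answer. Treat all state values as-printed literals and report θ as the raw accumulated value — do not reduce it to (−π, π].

after step 1 (δ=0.37, a=-1.9): (-7.627463, 14.315239, -2.023088, 3.615000)
after step 2 (δ=0.18, a=2.7): (-7.864441, 13.827514, -1.961417, 4.020000)
after step 3 (δ=-0.2, a=-0.0): (-8.094041, 13.269936, -2.037813, 4.020000)
after step 4 (δ=-0.38, a=-3.8): (-8.365527, 12.731508, -2.188342, 3.450000)
after step 5 (δ=0.05, a=1.1): (-8.665178, 12.309589, -2.172157, 3.615000)

(-8.6652, 12.3096, -2.1722, 3.6150)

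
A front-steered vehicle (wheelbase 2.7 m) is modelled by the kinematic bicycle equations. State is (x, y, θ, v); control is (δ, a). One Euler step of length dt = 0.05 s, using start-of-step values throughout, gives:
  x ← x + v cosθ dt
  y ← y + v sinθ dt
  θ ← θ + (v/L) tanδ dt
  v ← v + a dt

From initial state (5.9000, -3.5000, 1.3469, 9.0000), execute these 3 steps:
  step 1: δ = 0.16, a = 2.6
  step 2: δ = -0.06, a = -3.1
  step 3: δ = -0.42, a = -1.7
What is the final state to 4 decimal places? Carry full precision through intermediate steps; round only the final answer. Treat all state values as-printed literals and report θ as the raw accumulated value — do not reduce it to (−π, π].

after step 1 (δ=0.16, a=2.6): (5.999914, -3.061232, 1.373797, 9.130000)
after step 2 (δ=-0.06, a=-3.1): (6.089263, -2.613562, 1.363640, 8.975000)
after step 3 (δ=-0.42, a=-1.7): (6.181561, -2.174406, 1.289418, 8.890000)

(6.1816, -2.1744, 1.2894, 8.8900)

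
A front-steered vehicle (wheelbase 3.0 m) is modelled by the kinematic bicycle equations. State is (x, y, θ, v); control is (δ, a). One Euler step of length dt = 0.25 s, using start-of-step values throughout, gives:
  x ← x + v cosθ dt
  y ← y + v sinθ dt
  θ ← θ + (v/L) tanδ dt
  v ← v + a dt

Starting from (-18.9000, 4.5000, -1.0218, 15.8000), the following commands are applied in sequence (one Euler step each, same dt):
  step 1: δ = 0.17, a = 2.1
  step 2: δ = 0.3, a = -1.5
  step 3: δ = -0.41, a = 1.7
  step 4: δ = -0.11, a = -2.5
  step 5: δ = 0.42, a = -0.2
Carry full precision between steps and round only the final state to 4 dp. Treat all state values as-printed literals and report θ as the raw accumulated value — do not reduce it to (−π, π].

after step 1 (δ=0.17, a=2.1): (-16.838766, 1.130458, -0.795785, 16.325000)
after step 2 (δ=0.3, a=-1.5): (-13.983018, -1.785241, -0.374959, 15.950000)
after step 3 (δ=-0.41, a=1.7): (-10.272559, -3.245601, -0.952656, 16.375000)
after step 4 (δ=-0.11, a=-2.5): (-7.900147, -6.581834, -1.103369, 15.750000)
after step 5 (δ=0.42, a=-0.2): (-6.125944, -10.096960, -0.517242, 15.700000)

(-6.1259, -10.0970, -0.5172, 15.7000)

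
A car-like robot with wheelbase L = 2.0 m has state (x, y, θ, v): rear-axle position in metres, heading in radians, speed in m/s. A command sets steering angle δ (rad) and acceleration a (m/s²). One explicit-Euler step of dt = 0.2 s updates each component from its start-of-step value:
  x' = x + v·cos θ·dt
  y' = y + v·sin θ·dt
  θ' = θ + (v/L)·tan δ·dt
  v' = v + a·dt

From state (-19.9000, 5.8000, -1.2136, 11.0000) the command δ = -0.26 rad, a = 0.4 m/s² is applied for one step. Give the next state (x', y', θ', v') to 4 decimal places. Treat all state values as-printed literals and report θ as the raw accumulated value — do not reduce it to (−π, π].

(-19.1308, 3.7389, -1.5062, 11.0800)

x' = -19.9000 + 11.0000·cos(-1.2136)·0.2 = -19.1308
y' = 5.8000 + 11.0000·sin(-1.2136)·0.2 = 3.7389
θ' = -1.2136 + (11.0000/2.0)·tan(-0.26)·0.2 = -1.5062
v' = 11.0000 + 0.4000·0.2 = 11.0800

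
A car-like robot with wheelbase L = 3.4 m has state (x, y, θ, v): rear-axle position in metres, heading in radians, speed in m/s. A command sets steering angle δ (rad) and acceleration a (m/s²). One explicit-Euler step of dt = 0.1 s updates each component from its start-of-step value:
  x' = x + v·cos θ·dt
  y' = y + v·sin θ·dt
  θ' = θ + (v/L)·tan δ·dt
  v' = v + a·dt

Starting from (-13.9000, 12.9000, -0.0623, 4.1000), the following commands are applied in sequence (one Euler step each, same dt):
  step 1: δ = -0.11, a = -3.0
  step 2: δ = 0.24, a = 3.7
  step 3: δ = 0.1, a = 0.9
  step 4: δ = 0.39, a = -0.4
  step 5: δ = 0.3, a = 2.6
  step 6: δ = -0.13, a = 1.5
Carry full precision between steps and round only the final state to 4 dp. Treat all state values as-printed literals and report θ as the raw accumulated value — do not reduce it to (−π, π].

after step 1 (δ=-0.11, a=-3.0): (-13.490795, 12.874474, -0.075618, 3.800000)
after step 2 (δ=0.24, a=3.7): (-13.111881, 12.845766, -0.048268, 4.170000)
after step 3 (δ=0.1, a=0.9): (-12.695367, 12.825646, -0.035962, 4.260000)
after step 4 (δ=0.39, a=-0.4): (-12.269642, 12.810330, 0.015541, 4.220000)
after step 5 (δ=0.3, a=2.6): (-11.847693, 12.816887, 0.053935, 4.480000)
after step 6 (δ=-0.13, a=1.5): (-11.400345, 12.841039, 0.036708, 4.630000)

(-11.4003, 12.8410, 0.0367, 4.6300)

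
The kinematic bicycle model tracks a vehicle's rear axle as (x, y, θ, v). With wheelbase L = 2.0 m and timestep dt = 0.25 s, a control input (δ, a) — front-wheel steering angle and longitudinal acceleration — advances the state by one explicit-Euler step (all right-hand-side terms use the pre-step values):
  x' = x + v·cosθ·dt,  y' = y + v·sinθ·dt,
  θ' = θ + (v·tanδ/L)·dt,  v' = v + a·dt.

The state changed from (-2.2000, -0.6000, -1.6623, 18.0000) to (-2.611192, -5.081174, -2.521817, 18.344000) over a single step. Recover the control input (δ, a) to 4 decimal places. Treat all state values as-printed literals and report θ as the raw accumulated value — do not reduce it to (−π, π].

δ = -0.3649, a = 1.3760

a = (v'−v)/dt = (0.344000)/0.25 = 1.3760
Δθ = θ'−θ = -0.859517;  (v·dt/L) = 18.0000·0.25/2.0 = 2.250000
tan δ = Δθ·L/(v·dt) = -0.382008  →  δ = -0.3649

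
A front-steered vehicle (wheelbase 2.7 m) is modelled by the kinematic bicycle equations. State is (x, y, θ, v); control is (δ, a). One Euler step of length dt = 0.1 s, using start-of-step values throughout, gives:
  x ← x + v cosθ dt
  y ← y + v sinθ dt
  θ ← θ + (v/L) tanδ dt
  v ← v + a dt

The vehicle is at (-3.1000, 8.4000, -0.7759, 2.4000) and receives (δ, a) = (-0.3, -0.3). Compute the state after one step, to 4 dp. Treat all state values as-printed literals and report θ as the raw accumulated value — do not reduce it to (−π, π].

(-2.9287, 8.2319, -0.8034, 2.3700)

x' = -3.1000 + 2.4000·cos(-0.7759)·0.1 = -2.9287
y' = 8.4000 + 2.4000·sin(-0.7759)·0.1 = 8.2319
θ' = -0.7759 + (2.4000/2.7)·tan(-0.3)·0.1 = -0.8034
v' = 2.4000 − 0.3000·0.1 = 2.3700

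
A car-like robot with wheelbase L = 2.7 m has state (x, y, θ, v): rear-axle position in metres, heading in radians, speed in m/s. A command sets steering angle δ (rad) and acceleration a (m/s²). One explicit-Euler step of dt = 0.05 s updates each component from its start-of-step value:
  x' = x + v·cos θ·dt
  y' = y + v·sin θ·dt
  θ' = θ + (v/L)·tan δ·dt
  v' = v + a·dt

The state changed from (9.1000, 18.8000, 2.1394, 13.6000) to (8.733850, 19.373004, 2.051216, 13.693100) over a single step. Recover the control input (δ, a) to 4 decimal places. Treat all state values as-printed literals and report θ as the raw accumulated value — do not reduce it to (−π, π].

δ = -0.3368, a = 1.8620

a = (v'−v)/dt = (0.093100)/0.05 = 1.8620
Δθ = θ'−θ = -0.088184;  (v·dt/L) = 13.6000·0.05/2.7 = 0.251852
tan δ = Δθ·L/(v·dt) = -0.350142  →  δ = -0.3368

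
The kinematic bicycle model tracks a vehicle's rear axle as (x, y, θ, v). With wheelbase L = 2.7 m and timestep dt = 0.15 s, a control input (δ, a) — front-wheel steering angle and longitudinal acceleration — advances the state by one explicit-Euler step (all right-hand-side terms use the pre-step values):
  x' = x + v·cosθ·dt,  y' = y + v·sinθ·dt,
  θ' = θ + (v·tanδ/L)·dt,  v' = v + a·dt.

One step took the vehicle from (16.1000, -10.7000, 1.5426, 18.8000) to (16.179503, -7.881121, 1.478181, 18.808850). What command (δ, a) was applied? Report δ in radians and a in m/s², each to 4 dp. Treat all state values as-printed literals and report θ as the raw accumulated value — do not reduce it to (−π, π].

a = (v'−v)/dt = (0.008850)/0.15 = 0.0590
Δθ = θ'−θ = -0.064419;  (v·dt/L) = 18.8000·0.15/2.7 = 1.044444
tan δ = Δθ·L/(v·dt) = -0.061678  →  δ = -0.0616

δ = -0.0616, a = 0.0590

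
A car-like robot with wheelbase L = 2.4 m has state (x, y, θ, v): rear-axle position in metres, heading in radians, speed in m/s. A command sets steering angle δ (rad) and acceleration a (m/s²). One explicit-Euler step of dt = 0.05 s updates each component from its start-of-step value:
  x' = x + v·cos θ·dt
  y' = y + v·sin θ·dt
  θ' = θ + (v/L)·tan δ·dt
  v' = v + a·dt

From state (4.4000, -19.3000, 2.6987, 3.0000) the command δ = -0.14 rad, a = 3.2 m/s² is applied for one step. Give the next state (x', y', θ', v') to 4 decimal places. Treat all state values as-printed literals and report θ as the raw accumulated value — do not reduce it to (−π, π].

(4.2645, -19.2357, 2.6899, 3.1600)

x' = 4.4000 + 3.0000·cos(2.6987)·0.05 = 4.2645
y' = -19.3000 + 3.0000·sin(2.6987)·0.05 = -19.2357
θ' = 2.6987 + (3.0000/2.4)·tan(-0.14)·0.05 = 2.6899
v' = 3.0000 + 3.2000·0.05 = 3.1600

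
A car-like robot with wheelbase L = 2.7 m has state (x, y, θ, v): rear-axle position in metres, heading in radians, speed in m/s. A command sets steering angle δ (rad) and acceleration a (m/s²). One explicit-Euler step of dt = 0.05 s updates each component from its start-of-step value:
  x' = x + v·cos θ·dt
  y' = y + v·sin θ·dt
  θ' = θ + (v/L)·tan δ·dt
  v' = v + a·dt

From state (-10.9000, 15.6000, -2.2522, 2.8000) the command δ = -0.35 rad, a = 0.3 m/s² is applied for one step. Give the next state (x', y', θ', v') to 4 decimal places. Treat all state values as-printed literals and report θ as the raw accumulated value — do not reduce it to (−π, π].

(-10.9882, 15.4913, -2.2711, 2.8150)

x' = -10.9000 + 2.8000·cos(-2.2522)·0.05 = -10.9882
y' = 15.6000 + 2.8000·sin(-2.2522)·0.05 = 15.4913
θ' = -2.2522 + (2.8000/2.7)·tan(-0.35)·0.05 = -2.2711
v' = 2.8000 + 0.3000·0.05 = 2.8150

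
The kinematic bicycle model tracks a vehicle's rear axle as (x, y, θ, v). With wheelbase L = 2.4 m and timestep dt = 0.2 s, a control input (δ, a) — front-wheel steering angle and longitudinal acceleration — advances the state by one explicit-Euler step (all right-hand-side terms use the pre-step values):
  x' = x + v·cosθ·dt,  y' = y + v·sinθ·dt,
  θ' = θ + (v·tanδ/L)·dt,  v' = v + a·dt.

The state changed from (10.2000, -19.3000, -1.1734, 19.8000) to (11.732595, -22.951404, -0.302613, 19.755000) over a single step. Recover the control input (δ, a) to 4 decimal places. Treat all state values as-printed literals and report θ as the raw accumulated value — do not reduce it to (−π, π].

a = (v'−v)/dt = (-0.045000)/0.2 = -0.2250
Δθ = θ'−θ = 0.870787;  (v·dt/L) = 19.8000·0.2/2.4 = 1.650000
tan δ = Δθ·L/(v·dt) = 0.527750  →  δ = 0.4856

δ = 0.4856, a = -0.2250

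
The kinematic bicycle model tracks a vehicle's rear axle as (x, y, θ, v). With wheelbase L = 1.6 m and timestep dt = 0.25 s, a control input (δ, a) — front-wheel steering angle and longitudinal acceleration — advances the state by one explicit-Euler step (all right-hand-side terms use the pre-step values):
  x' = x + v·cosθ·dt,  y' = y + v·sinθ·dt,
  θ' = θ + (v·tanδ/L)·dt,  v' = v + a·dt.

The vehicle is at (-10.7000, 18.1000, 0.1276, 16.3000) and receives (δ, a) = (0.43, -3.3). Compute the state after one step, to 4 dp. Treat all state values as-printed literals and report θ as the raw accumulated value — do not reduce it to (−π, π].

x' = -10.7000 + 16.3000·cos(0.1276)·0.25 = -6.6581
y' = 18.1000 + 16.3000·sin(0.1276)·0.25 = 18.6186
θ' = 0.1276 + (16.3000/1.6)·tan(0.43)·0.25 = 1.2957
v' = 16.3000 − 3.3000·0.25 = 15.4750

(-6.6581, 18.6186, 1.2957, 15.4750)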